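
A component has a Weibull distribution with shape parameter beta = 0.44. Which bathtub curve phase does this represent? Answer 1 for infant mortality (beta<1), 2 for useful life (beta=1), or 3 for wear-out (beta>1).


beta = 0.44
Compare beta to 1:
beta < 1 => infant mortality (phase 1)
beta = 1 => useful life (phase 2)
beta > 1 => wear-out (phase 3)
Since beta = 0.44, this is infant mortality (decreasing failure rate)
Phase = 1

1


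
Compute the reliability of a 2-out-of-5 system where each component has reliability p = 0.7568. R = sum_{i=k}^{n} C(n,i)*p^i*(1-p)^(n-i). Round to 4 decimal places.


k = 2, n = 5, p = 0.7568
i=2: C(5,2)=10 * 0.7568^2 * 0.2432^3 = 0.0824
i=3: C(5,3)=10 * 0.7568^3 * 0.2432^2 = 0.2564
i=4: C(5,4)=5 * 0.7568^4 * 0.2432^1 = 0.3989
i=5: C(5,5)=1 * 0.7568^5 * 0.2432^0 = 0.2483
R = sum of terms = 0.9859

0.9859


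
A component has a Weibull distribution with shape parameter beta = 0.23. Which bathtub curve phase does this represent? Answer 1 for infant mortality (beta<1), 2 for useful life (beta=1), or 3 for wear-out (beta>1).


beta = 0.23
Compare beta to 1:
beta < 1 => infant mortality (phase 1)
beta = 1 => useful life (phase 2)
beta > 1 => wear-out (phase 3)
Since beta = 0.23, this is infant mortality (decreasing failure rate)
Phase = 1

1


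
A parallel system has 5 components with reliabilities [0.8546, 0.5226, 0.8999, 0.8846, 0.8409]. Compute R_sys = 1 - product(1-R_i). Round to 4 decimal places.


Components: [0.8546, 0.5226, 0.8999, 0.8846, 0.8409]
(1 - 0.8546) = 0.1454, running product = 0.1454
(1 - 0.5226) = 0.4774, running product = 0.0694
(1 - 0.8999) = 0.1001, running product = 0.0069
(1 - 0.8846) = 0.1154, running product = 0.0008
(1 - 0.8409) = 0.1591, running product = 0.0001
Product of (1-R_i) = 0.0001
R_sys = 1 - 0.0001 = 0.9999

0.9999


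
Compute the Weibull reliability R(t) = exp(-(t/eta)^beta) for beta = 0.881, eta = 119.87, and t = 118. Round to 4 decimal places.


beta = 0.881, eta = 119.87, t = 118
t/eta = 118 / 119.87 = 0.9844
(t/eta)^beta = 0.9844^0.881 = 0.9862
R(t) = exp(-0.9862)
R(t) = 0.373

0.373


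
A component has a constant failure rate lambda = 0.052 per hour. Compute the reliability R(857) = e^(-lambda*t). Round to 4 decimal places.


lambda = 0.052
t = 857
lambda * t = 44.564
R(t) = e^(-44.564)
R(t) = 0.0

0.0


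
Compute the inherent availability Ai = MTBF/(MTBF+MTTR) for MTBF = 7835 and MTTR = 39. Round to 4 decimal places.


MTBF = 7835
MTTR = 39
MTBF + MTTR = 7874
Ai = 7835 / 7874
Ai = 0.995

0.995


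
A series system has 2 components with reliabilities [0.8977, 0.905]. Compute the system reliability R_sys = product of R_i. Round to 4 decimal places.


Components: [0.8977, 0.905]
After component 1 (R=0.8977): product = 0.8977
After component 2 (R=0.905): product = 0.8124
R_sys = 0.8124

0.8124


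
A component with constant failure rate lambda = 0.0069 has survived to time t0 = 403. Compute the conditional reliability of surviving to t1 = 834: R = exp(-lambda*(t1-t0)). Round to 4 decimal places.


lambda = 0.0069
t0 = 403, t1 = 834
t1 - t0 = 431
lambda * (t1-t0) = 0.0069 * 431 = 2.9739
R = exp(-2.9739)
R = 0.0511

0.0511


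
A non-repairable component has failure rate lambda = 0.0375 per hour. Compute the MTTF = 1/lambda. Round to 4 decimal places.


lambda = 0.0375
MTTF = 1 / 0.0375
MTTF = 26.6667

26.6667


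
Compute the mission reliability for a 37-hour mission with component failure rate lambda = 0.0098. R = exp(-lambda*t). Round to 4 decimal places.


lambda = 0.0098
mission_time = 37
lambda * t = 0.0098 * 37 = 0.3626
R = exp(-0.3626)
R = 0.6959

0.6959


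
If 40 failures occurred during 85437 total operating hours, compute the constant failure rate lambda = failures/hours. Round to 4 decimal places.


failures = 40
total_hours = 85437
lambda = 40 / 85437
lambda = 0.0005

0.0005


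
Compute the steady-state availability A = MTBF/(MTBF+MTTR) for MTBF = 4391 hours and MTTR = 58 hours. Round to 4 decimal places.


MTBF = 4391
MTTR = 58
MTBF + MTTR = 4449
A = 4391 / 4449
A = 0.987

0.987


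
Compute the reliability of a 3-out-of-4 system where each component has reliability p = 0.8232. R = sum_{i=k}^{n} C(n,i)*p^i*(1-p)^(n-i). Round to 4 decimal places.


k = 3, n = 4, p = 0.8232
i=3: C(4,3)=4 * 0.8232^3 * 0.1768^1 = 0.3945
i=4: C(4,4)=1 * 0.8232^4 * 0.1768^0 = 0.4592
R = sum of terms = 0.8537

0.8537


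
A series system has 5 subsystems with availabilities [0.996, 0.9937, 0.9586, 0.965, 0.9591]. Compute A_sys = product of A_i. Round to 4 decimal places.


Subsystems: [0.996, 0.9937, 0.9586, 0.965, 0.9591]
After subsystem 1 (A=0.996): product = 0.996
After subsystem 2 (A=0.9937): product = 0.9897
After subsystem 3 (A=0.9586): product = 0.9488
After subsystem 4 (A=0.965): product = 0.9155
After subsystem 5 (A=0.9591): product = 0.8781
A_sys = 0.8781

0.8781


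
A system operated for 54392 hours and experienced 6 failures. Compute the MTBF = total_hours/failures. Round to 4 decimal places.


total_hours = 54392
failures = 6
MTBF = 54392 / 6
MTBF = 9065.3333

9065.3333


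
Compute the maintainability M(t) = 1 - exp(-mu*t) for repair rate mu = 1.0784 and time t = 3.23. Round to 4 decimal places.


mu = 1.0784, t = 3.23
mu * t = 1.0784 * 3.23 = 3.4832
exp(-3.4832) = 0.0307
M(t) = 1 - 0.0307
M(t) = 0.9693

0.9693


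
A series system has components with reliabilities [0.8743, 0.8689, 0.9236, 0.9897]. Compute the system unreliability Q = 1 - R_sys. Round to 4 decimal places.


Components: [0.8743, 0.8689, 0.9236, 0.9897]
After component 1: product = 0.8743
After component 2: product = 0.7597
After component 3: product = 0.7016
After component 4: product = 0.6944
R_sys = 0.6944
Q = 1 - 0.6944 = 0.3056

0.3056


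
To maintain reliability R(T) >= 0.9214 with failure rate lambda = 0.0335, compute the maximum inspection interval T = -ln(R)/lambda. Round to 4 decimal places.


R_target = 0.9214
lambda = 0.0335
-ln(0.9214) = 0.0819
T = 0.0819 / 0.0335
T = 2.4436

2.4436


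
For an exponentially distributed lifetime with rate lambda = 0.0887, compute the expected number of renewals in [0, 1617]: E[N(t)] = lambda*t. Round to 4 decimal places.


lambda = 0.0887
t = 1617
E[N(t)] = lambda * t
E[N(t)] = 0.0887 * 1617
E[N(t)] = 143.4279

143.4279


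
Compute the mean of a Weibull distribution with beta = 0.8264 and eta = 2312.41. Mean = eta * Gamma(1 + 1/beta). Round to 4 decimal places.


beta = 0.8264, eta = 2312.41
1/beta = 1.2101
1 + 1/beta = 2.2101
Gamma(2.2101) = 1.1079
Mean = 2312.41 * 1.1079
Mean = 2561.8933

2561.8933


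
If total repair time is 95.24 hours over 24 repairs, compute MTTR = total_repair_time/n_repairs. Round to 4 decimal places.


total_repair_time = 95.24
n_repairs = 24
MTTR = 95.24 / 24
MTTR = 3.9683

3.9683


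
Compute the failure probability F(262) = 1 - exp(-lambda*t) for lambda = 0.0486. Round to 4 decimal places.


lambda = 0.0486, t = 262
lambda * t = 12.7332
exp(-12.7332) = 0.0
F(t) = 1 - 0.0
F(t) = 1.0

1.0


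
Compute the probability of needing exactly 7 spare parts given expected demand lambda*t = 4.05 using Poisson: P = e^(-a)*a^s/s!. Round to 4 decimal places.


a = 4.05, s = 7
e^(-a) = e^(-4.05) = 0.0174
a^s = 4.05^7 = 17872.4941
s! = 5040
P = 0.0174 * 17872.4941 / 5040
P = 0.0618

0.0618


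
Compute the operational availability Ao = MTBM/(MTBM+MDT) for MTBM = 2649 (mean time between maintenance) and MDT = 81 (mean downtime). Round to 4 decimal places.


MTBM = 2649
MDT = 81
MTBM + MDT = 2730
Ao = 2649 / 2730
Ao = 0.9703

0.9703


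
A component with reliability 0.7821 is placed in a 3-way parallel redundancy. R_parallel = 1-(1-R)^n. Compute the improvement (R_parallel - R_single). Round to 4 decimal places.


R_single = 0.7821, n = 3
1 - R_single = 0.2179
(1 - R_single)^n = 0.2179^3 = 0.0103
R_parallel = 1 - 0.0103 = 0.9897
Improvement = 0.9897 - 0.7821
Improvement = 0.2076

0.2076


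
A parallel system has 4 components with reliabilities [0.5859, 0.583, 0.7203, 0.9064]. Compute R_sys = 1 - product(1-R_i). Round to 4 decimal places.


Components: [0.5859, 0.583, 0.7203, 0.9064]
(1 - 0.5859) = 0.4141, running product = 0.4141
(1 - 0.583) = 0.417, running product = 0.1727
(1 - 0.7203) = 0.2797, running product = 0.0483
(1 - 0.9064) = 0.0936, running product = 0.0045
Product of (1-R_i) = 0.0045
R_sys = 1 - 0.0045 = 0.9955

0.9955


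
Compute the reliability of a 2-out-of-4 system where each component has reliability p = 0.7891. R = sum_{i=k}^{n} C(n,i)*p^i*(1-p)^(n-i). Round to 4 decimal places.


k = 2, n = 4, p = 0.7891
i=2: C(4,2)=6 * 0.7891^2 * 0.2109^2 = 0.1662
i=3: C(4,3)=4 * 0.7891^3 * 0.2109^1 = 0.4145
i=4: C(4,4)=1 * 0.7891^4 * 0.2109^0 = 0.3877
R = sum of terms = 0.9684

0.9684


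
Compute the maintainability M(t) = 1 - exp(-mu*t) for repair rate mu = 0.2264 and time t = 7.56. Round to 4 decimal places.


mu = 0.2264, t = 7.56
mu * t = 0.2264 * 7.56 = 1.7116
exp(-1.7116) = 0.1806
M(t) = 1 - 0.1806
M(t) = 0.8194

0.8194


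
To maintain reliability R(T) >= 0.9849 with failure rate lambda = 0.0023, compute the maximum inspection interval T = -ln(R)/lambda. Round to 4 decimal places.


R_target = 0.9849
lambda = 0.0023
-ln(0.9849) = 0.0152
T = 0.0152 / 0.0023
T = 6.6153

6.6153


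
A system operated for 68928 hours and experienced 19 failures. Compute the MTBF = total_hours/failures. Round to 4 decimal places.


total_hours = 68928
failures = 19
MTBF = 68928 / 19
MTBF = 3627.7895

3627.7895


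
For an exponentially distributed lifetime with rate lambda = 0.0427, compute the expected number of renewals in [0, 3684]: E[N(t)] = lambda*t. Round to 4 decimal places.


lambda = 0.0427
t = 3684
E[N(t)] = lambda * t
E[N(t)] = 0.0427 * 3684
E[N(t)] = 157.3068

157.3068


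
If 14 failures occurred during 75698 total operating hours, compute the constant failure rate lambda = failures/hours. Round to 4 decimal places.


failures = 14
total_hours = 75698
lambda = 14 / 75698
lambda = 0.0002

0.0002


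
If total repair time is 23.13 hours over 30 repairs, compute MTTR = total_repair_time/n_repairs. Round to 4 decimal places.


total_repair_time = 23.13
n_repairs = 30
MTTR = 23.13 / 30
MTTR = 0.771

0.771


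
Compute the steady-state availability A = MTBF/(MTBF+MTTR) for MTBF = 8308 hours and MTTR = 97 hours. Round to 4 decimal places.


MTBF = 8308
MTTR = 97
MTBF + MTTR = 8405
A = 8308 / 8405
A = 0.9885

0.9885


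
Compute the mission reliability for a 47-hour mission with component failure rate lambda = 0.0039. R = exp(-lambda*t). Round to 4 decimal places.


lambda = 0.0039
mission_time = 47
lambda * t = 0.0039 * 47 = 0.1833
R = exp(-0.1833)
R = 0.8325

0.8325


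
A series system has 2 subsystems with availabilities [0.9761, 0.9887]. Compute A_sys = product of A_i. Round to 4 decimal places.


Subsystems: [0.9761, 0.9887]
After subsystem 1 (A=0.9761): product = 0.9761
After subsystem 2 (A=0.9887): product = 0.9651
A_sys = 0.9651

0.9651


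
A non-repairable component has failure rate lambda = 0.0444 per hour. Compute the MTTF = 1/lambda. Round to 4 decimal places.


lambda = 0.0444
MTTF = 1 / 0.0444
MTTF = 22.5225

22.5225


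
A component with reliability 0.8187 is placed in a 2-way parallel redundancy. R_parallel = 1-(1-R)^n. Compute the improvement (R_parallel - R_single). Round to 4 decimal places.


R_single = 0.8187, n = 2
1 - R_single = 0.1813
(1 - R_single)^n = 0.1813^2 = 0.0329
R_parallel = 1 - 0.0329 = 0.9671
Improvement = 0.9671 - 0.8187
Improvement = 0.1484

0.1484


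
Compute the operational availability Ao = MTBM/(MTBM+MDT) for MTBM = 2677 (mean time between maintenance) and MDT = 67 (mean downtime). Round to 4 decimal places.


MTBM = 2677
MDT = 67
MTBM + MDT = 2744
Ao = 2677 / 2744
Ao = 0.9756

0.9756


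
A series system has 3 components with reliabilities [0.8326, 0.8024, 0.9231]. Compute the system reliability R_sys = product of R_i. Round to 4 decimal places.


Components: [0.8326, 0.8024, 0.9231]
After component 1 (R=0.8326): product = 0.8326
After component 2 (R=0.8024): product = 0.6681
After component 3 (R=0.9231): product = 0.6167
R_sys = 0.6167

0.6167


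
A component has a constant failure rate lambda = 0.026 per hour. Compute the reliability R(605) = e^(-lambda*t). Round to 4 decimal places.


lambda = 0.026
t = 605
lambda * t = 15.73
R(t) = e^(-15.73)
R(t) = 0.0

0.0


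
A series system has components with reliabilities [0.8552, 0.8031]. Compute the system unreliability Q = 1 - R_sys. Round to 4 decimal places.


Components: [0.8552, 0.8031]
After component 1: product = 0.8552
After component 2: product = 0.6868
R_sys = 0.6868
Q = 1 - 0.6868 = 0.3132

0.3132


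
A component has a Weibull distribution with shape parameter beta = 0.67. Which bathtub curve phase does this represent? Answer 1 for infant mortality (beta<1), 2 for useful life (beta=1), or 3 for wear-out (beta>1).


beta = 0.67
Compare beta to 1:
beta < 1 => infant mortality (phase 1)
beta = 1 => useful life (phase 2)
beta > 1 => wear-out (phase 3)
Since beta = 0.67, this is infant mortality (decreasing failure rate)
Phase = 1

1


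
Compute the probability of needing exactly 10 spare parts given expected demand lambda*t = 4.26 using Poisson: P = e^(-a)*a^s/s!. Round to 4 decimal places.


a = 4.26, s = 10
e^(-a) = e^(-4.26) = 0.0141
a^s = 4.26^10 = 1968321.2948
s! = 3628800
P = 0.0141 * 1968321.2948 / 3628800
P = 0.0077

0.0077


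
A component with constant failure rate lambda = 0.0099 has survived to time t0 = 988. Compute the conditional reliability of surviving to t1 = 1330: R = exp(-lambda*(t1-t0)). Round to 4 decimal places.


lambda = 0.0099
t0 = 988, t1 = 1330
t1 - t0 = 342
lambda * (t1-t0) = 0.0099 * 342 = 3.3858
R = exp(-3.3858)
R = 0.0339

0.0339


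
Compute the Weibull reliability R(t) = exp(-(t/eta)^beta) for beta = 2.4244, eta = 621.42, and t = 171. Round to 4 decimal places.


beta = 2.4244, eta = 621.42, t = 171
t/eta = 171 / 621.42 = 0.2752
(t/eta)^beta = 0.2752^2.4244 = 0.0438
R(t) = exp(-0.0438)
R(t) = 0.9572

0.9572


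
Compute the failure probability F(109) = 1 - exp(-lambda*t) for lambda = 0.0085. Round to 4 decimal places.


lambda = 0.0085, t = 109
lambda * t = 0.9265
exp(-0.9265) = 0.3959
F(t) = 1 - 0.3959
F(t) = 0.6041

0.6041


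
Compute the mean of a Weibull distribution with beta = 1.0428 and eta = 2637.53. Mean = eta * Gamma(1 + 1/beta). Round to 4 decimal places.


beta = 1.0428, eta = 2637.53
1/beta = 0.959
1 + 1/beta = 1.959
Gamma(1.959) = 0.9833
Mean = 2637.53 * 0.9833
Mean = 2593.5778

2593.5778


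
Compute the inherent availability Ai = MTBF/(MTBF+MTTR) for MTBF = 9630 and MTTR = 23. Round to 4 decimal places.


MTBF = 9630
MTTR = 23
MTBF + MTTR = 9653
Ai = 9630 / 9653
Ai = 0.9976

0.9976


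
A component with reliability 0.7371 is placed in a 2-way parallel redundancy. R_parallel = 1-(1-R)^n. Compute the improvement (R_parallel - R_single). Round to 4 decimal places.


R_single = 0.7371, n = 2
1 - R_single = 0.2629
(1 - R_single)^n = 0.2629^2 = 0.0691
R_parallel = 1 - 0.0691 = 0.9309
Improvement = 0.9309 - 0.7371
Improvement = 0.1938

0.1938


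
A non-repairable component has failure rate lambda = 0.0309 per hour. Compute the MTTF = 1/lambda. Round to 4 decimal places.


lambda = 0.0309
MTTF = 1 / 0.0309
MTTF = 32.3625

32.3625


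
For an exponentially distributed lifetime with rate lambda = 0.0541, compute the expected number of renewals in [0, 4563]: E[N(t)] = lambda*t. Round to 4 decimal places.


lambda = 0.0541
t = 4563
E[N(t)] = lambda * t
E[N(t)] = 0.0541 * 4563
E[N(t)] = 246.8583

246.8583


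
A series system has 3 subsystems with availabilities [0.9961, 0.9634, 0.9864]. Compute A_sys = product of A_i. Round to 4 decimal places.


Subsystems: [0.9961, 0.9634, 0.9864]
After subsystem 1 (A=0.9961): product = 0.9961
After subsystem 2 (A=0.9634): product = 0.9596
After subsystem 3 (A=0.9864): product = 0.9466
A_sys = 0.9466

0.9466


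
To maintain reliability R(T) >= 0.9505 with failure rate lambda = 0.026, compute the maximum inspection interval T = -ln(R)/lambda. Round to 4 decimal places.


R_target = 0.9505
lambda = 0.026
-ln(0.9505) = 0.0508
T = 0.0508 / 0.026
T = 1.9526

1.9526


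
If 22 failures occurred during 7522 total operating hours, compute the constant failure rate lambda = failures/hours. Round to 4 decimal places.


failures = 22
total_hours = 7522
lambda = 22 / 7522
lambda = 0.0029

0.0029


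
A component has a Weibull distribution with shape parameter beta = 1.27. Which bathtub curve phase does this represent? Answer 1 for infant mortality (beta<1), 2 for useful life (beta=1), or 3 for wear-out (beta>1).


beta = 1.27
Compare beta to 1:
beta < 1 => infant mortality (phase 1)
beta = 1 => useful life (phase 2)
beta > 1 => wear-out (phase 3)
Since beta = 1.27, this is wear-out (increasing failure rate)
Phase = 3

3


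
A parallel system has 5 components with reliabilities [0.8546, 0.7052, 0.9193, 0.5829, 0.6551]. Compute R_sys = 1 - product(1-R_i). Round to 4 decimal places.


Components: [0.8546, 0.7052, 0.9193, 0.5829, 0.6551]
(1 - 0.8546) = 0.1454, running product = 0.1454
(1 - 0.7052) = 0.2948, running product = 0.0429
(1 - 0.9193) = 0.0807, running product = 0.0035
(1 - 0.5829) = 0.4171, running product = 0.0014
(1 - 0.6551) = 0.3449, running product = 0.0005
Product of (1-R_i) = 0.0005
R_sys = 1 - 0.0005 = 0.9995

0.9995


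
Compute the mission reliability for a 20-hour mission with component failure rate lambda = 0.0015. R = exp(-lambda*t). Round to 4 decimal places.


lambda = 0.0015
mission_time = 20
lambda * t = 0.0015 * 20 = 0.03
R = exp(-0.03)
R = 0.9704

0.9704


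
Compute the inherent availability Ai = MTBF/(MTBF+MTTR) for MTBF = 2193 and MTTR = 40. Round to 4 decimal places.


MTBF = 2193
MTTR = 40
MTBF + MTTR = 2233
Ai = 2193 / 2233
Ai = 0.9821

0.9821


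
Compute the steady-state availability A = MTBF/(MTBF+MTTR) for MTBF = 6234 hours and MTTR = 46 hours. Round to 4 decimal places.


MTBF = 6234
MTTR = 46
MTBF + MTTR = 6280
A = 6234 / 6280
A = 0.9927

0.9927


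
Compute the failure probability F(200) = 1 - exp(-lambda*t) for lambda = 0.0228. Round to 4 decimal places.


lambda = 0.0228, t = 200
lambda * t = 4.56
exp(-4.56) = 0.0105
F(t) = 1 - 0.0105
F(t) = 0.9895

0.9895


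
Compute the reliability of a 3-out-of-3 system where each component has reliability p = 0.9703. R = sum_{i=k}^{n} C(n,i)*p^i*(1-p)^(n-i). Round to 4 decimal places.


k = 3, n = 3, p = 0.9703
i=3: C(3,3)=1 * 0.9703^3 * 0.0297^0 = 0.9135
R = sum of terms = 0.9135

0.9135


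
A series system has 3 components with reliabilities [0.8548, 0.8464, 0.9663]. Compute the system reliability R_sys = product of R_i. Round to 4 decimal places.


Components: [0.8548, 0.8464, 0.9663]
After component 1 (R=0.8548): product = 0.8548
After component 2 (R=0.8464): product = 0.7235
After component 3 (R=0.9663): product = 0.6991
R_sys = 0.6991

0.6991


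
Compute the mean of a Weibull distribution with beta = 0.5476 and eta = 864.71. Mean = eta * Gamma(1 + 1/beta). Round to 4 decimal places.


beta = 0.5476, eta = 864.71
1/beta = 1.8262
1 + 1/beta = 2.8262
Gamma(2.8262) = 1.714
Mean = 864.71 * 1.714
Mean = 1482.1123

1482.1123


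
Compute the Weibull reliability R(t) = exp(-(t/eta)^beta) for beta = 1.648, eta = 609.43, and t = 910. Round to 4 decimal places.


beta = 1.648, eta = 609.43, t = 910
t/eta = 910 / 609.43 = 1.4932
(t/eta)^beta = 1.4932^1.648 = 1.9362
R(t) = exp(-1.9362)
R(t) = 0.1443

0.1443


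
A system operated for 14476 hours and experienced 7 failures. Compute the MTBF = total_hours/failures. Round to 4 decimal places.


total_hours = 14476
failures = 7
MTBF = 14476 / 7
MTBF = 2068.0

2068.0


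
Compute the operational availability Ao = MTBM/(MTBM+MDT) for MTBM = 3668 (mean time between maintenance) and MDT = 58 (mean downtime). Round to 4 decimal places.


MTBM = 3668
MDT = 58
MTBM + MDT = 3726
Ao = 3668 / 3726
Ao = 0.9844

0.9844


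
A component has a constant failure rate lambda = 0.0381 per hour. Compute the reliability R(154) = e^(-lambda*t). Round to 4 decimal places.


lambda = 0.0381
t = 154
lambda * t = 5.8674
R(t) = e^(-5.8674)
R(t) = 0.0028

0.0028


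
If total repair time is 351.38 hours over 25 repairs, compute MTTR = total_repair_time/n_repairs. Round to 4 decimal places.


total_repair_time = 351.38
n_repairs = 25
MTTR = 351.38 / 25
MTTR = 14.0552

14.0552


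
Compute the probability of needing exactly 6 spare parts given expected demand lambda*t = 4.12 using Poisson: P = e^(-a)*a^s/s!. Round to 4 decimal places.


a = 4.12, s = 6
e^(-a) = e^(-4.12) = 0.0162
a^s = 4.12^6 = 4890.8382
s! = 720
P = 0.0162 * 4890.8382 / 720
P = 0.1103

0.1103


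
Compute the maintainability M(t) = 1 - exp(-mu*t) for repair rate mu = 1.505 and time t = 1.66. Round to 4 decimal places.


mu = 1.505, t = 1.66
mu * t = 1.505 * 1.66 = 2.4983
exp(-2.4983) = 0.0822
M(t) = 1 - 0.0822
M(t) = 0.9178

0.9178


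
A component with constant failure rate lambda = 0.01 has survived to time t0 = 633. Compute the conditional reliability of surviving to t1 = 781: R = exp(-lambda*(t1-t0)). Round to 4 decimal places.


lambda = 0.01
t0 = 633, t1 = 781
t1 - t0 = 148
lambda * (t1-t0) = 0.01 * 148 = 1.48
R = exp(-1.48)
R = 0.2276

0.2276


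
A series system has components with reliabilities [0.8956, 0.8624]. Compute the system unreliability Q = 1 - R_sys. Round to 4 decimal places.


Components: [0.8956, 0.8624]
After component 1: product = 0.8956
After component 2: product = 0.7724
R_sys = 0.7724
Q = 1 - 0.7724 = 0.2276

0.2276


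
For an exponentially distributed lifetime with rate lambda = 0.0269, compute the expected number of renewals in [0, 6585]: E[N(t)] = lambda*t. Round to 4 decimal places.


lambda = 0.0269
t = 6585
E[N(t)] = lambda * t
E[N(t)] = 0.0269 * 6585
E[N(t)] = 177.1365

177.1365


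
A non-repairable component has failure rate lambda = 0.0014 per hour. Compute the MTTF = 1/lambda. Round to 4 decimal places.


lambda = 0.0014
MTTF = 1 / 0.0014
MTTF = 714.2857

714.2857


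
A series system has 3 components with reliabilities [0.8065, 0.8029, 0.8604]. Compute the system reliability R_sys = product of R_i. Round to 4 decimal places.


Components: [0.8065, 0.8029, 0.8604]
After component 1 (R=0.8065): product = 0.8065
After component 2 (R=0.8029): product = 0.6475
After component 3 (R=0.8604): product = 0.5571
R_sys = 0.5571

0.5571


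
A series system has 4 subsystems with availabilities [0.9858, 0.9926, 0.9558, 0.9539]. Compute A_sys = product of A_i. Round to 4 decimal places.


Subsystems: [0.9858, 0.9926, 0.9558, 0.9539]
After subsystem 1 (A=0.9858): product = 0.9858
After subsystem 2 (A=0.9926): product = 0.9785
After subsystem 3 (A=0.9558): product = 0.9353
After subsystem 4 (A=0.9539): product = 0.8921
A_sys = 0.8921

0.8921


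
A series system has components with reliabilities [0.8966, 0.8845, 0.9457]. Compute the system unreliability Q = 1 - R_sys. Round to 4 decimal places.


Components: [0.8966, 0.8845, 0.9457]
After component 1: product = 0.8966
After component 2: product = 0.793
After component 3: product = 0.75
R_sys = 0.75
Q = 1 - 0.75 = 0.25

0.25


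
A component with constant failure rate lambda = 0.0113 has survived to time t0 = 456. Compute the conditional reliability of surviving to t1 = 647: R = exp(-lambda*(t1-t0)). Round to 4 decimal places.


lambda = 0.0113
t0 = 456, t1 = 647
t1 - t0 = 191
lambda * (t1-t0) = 0.0113 * 191 = 2.1583
R = exp(-2.1583)
R = 0.1155

0.1155


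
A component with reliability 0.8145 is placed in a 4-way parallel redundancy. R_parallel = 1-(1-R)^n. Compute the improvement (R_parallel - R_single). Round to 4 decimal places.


R_single = 0.8145, n = 4
1 - R_single = 0.1855
(1 - R_single)^n = 0.1855^4 = 0.0012
R_parallel = 1 - 0.0012 = 0.9988
Improvement = 0.9988 - 0.8145
Improvement = 0.1843

0.1843


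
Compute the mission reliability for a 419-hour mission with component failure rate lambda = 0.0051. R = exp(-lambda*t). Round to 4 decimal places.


lambda = 0.0051
mission_time = 419
lambda * t = 0.0051 * 419 = 2.1369
R = exp(-2.1369)
R = 0.118

0.118


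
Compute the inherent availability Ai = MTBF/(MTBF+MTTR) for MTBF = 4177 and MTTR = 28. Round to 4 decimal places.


MTBF = 4177
MTTR = 28
MTBF + MTTR = 4205
Ai = 4177 / 4205
Ai = 0.9933

0.9933


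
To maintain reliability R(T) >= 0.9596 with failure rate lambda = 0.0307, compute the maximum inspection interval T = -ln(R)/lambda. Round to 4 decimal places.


R_target = 0.9596
lambda = 0.0307
-ln(0.9596) = 0.0412
T = 0.0412 / 0.0307
T = 1.3433

1.3433


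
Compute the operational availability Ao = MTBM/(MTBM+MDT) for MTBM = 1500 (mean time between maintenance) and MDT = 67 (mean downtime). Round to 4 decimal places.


MTBM = 1500
MDT = 67
MTBM + MDT = 1567
Ao = 1500 / 1567
Ao = 0.9572

0.9572


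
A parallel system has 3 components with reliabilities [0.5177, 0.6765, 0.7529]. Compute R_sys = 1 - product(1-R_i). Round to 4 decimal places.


Components: [0.5177, 0.6765, 0.7529]
(1 - 0.5177) = 0.4823, running product = 0.4823
(1 - 0.6765) = 0.3235, running product = 0.156
(1 - 0.7529) = 0.2471, running product = 0.0386
Product of (1-R_i) = 0.0386
R_sys = 1 - 0.0386 = 0.9614

0.9614


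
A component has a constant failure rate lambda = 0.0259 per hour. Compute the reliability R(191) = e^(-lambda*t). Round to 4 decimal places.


lambda = 0.0259
t = 191
lambda * t = 4.9469
R(t) = e^(-4.9469)
R(t) = 0.0071

0.0071


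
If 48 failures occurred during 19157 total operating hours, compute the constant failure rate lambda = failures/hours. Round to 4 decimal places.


failures = 48
total_hours = 19157
lambda = 48 / 19157
lambda = 0.0025

0.0025


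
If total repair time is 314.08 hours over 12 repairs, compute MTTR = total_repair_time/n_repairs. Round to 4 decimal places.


total_repair_time = 314.08
n_repairs = 12
MTTR = 314.08 / 12
MTTR = 26.1733

26.1733


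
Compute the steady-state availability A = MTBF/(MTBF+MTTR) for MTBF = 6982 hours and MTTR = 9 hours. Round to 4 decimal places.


MTBF = 6982
MTTR = 9
MTBF + MTTR = 6991
A = 6982 / 6991
A = 0.9987

0.9987


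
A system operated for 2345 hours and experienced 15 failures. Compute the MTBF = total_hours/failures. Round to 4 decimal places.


total_hours = 2345
failures = 15
MTBF = 2345 / 15
MTBF = 156.3333

156.3333


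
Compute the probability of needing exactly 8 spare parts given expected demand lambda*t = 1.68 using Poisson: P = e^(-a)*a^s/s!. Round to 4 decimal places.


a = 1.68, s = 8
e^(-a) = e^(-1.68) = 0.1864
a^s = 1.68^8 = 63.4562
s! = 40320
P = 0.1864 * 63.4562 / 40320
P = 0.0003

0.0003


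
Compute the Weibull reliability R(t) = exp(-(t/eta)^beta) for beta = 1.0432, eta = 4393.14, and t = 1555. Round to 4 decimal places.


beta = 1.0432, eta = 4393.14, t = 1555
t/eta = 1555 / 4393.14 = 0.354
(t/eta)^beta = 0.354^1.0432 = 0.3384
R(t) = exp(-0.3384)
R(t) = 0.7129

0.7129


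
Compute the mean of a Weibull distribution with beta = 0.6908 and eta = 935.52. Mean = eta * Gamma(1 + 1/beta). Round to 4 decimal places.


beta = 0.6908, eta = 935.52
1/beta = 1.4476
1 + 1/beta = 2.4476
Gamma(2.4476) = 1.2821
Mean = 935.52 * 1.2821
Mean = 1199.4482

1199.4482


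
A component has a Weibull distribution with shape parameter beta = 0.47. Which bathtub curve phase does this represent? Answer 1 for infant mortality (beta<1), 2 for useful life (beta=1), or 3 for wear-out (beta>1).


beta = 0.47
Compare beta to 1:
beta < 1 => infant mortality (phase 1)
beta = 1 => useful life (phase 2)
beta > 1 => wear-out (phase 3)
Since beta = 0.47, this is infant mortality (decreasing failure rate)
Phase = 1

1


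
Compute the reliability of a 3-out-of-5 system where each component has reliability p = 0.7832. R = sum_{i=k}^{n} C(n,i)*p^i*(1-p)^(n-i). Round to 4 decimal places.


k = 3, n = 5, p = 0.7832
i=3: C(5,3)=10 * 0.7832^3 * 0.2168^2 = 0.2258
i=4: C(5,4)=5 * 0.7832^4 * 0.2168^1 = 0.4079
i=5: C(5,5)=1 * 0.7832^5 * 0.2168^0 = 0.2947
R = sum of terms = 0.9284

0.9284


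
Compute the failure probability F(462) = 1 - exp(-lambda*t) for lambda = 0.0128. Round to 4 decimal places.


lambda = 0.0128, t = 462
lambda * t = 5.9136
exp(-5.9136) = 0.0027
F(t) = 1 - 0.0027
F(t) = 0.9973

0.9973


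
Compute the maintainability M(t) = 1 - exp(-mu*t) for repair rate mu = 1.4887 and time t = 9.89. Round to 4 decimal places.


mu = 1.4887, t = 9.89
mu * t = 1.4887 * 9.89 = 14.7232
exp(-14.7232) = 0.0
M(t) = 1 - 0.0
M(t) = 1.0

1.0


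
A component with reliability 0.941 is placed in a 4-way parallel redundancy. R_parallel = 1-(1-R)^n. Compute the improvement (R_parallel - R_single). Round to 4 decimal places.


R_single = 0.941, n = 4
1 - R_single = 0.059
(1 - R_single)^n = 0.059^4 = 0.0
R_parallel = 1 - 0.0 = 1.0
Improvement = 1.0 - 0.941
Improvement = 0.059

0.059


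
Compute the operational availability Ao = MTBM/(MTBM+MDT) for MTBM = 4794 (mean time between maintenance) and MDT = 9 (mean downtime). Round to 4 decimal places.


MTBM = 4794
MDT = 9
MTBM + MDT = 4803
Ao = 4794 / 4803
Ao = 0.9981

0.9981


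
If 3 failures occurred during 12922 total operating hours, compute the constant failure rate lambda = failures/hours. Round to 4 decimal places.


failures = 3
total_hours = 12922
lambda = 3 / 12922
lambda = 0.0002

0.0002


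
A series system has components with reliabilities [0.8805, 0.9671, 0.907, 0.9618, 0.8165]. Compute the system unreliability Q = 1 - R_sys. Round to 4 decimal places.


Components: [0.8805, 0.9671, 0.907, 0.9618, 0.8165]
After component 1: product = 0.8805
After component 2: product = 0.8515
After component 3: product = 0.7723
After component 4: product = 0.7428
After component 5: product = 0.6065
R_sys = 0.6065
Q = 1 - 0.6065 = 0.3935

0.3935


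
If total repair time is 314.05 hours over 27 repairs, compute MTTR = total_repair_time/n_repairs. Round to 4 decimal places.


total_repair_time = 314.05
n_repairs = 27
MTTR = 314.05 / 27
MTTR = 11.6315

11.6315


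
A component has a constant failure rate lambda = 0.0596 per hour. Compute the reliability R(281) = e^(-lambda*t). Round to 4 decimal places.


lambda = 0.0596
t = 281
lambda * t = 16.7476
R(t) = e^(-16.7476)
R(t) = 0.0

0.0


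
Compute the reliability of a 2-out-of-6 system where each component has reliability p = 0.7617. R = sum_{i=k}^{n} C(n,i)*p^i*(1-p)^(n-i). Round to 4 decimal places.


k = 2, n = 6, p = 0.7617
i=2: C(6,2)=15 * 0.7617^2 * 0.2383^4 = 0.0281
i=3: C(6,3)=20 * 0.7617^3 * 0.2383^3 = 0.1196
i=4: C(6,4)=15 * 0.7617^4 * 0.2383^2 = 0.2867
i=5: C(6,5)=6 * 0.7617^5 * 0.2383^1 = 0.3666
i=6: C(6,6)=1 * 0.7617^6 * 0.2383^0 = 0.1953
R = sum of terms = 0.9963

0.9963


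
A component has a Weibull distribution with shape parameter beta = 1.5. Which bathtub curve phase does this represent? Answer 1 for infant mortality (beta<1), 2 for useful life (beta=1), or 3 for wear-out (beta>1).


beta = 1.5
Compare beta to 1:
beta < 1 => infant mortality (phase 1)
beta = 1 => useful life (phase 2)
beta > 1 => wear-out (phase 3)
Since beta = 1.5, this is wear-out (increasing failure rate)
Phase = 3

3


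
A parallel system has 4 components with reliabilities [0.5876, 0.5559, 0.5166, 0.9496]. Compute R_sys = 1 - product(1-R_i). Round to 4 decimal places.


Components: [0.5876, 0.5559, 0.5166, 0.9496]
(1 - 0.5876) = 0.4124, running product = 0.4124
(1 - 0.5559) = 0.4441, running product = 0.1831
(1 - 0.5166) = 0.4834, running product = 0.0885
(1 - 0.9496) = 0.0504, running product = 0.0045
Product of (1-R_i) = 0.0045
R_sys = 1 - 0.0045 = 0.9955

0.9955


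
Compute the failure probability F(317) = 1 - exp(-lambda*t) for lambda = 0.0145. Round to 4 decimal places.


lambda = 0.0145, t = 317
lambda * t = 4.5965
exp(-4.5965) = 0.0101
F(t) = 1 - 0.0101
F(t) = 0.9899

0.9899


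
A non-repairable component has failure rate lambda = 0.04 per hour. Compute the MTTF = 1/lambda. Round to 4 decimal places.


lambda = 0.04
MTTF = 1 / 0.04
MTTF = 25.0

25.0


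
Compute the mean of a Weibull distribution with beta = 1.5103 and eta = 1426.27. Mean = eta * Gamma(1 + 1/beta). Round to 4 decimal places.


beta = 1.5103, eta = 1426.27
1/beta = 0.6621
1 + 1/beta = 1.6621
Gamma(1.6621) = 0.902
Mean = 1426.27 * 0.902
Mean = 1286.5058

1286.5058


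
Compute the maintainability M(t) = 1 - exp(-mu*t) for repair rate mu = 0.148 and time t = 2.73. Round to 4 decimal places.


mu = 0.148, t = 2.73
mu * t = 0.148 * 2.73 = 0.404
exp(-0.404) = 0.6676
M(t) = 1 - 0.6676
M(t) = 0.3324

0.3324


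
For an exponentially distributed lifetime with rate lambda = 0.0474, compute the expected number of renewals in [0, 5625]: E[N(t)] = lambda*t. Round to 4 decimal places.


lambda = 0.0474
t = 5625
E[N(t)] = lambda * t
E[N(t)] = 0.0474 * 5625
E[N(t)] = 266.625

266.625


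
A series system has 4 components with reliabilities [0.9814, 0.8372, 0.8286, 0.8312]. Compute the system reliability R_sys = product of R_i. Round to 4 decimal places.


Components: [0.9814, 0.8372, 0.8286, 0.8312]
After component 1 (R=0.9814): product = 0.9814
After component 2 (R=0.8372): product = 0.8216
After component 3 (R=0.8286): product = 0.6808
After component 4 (R=0.8312): product = 0.5659
R_sys = 0.5659

0.5659


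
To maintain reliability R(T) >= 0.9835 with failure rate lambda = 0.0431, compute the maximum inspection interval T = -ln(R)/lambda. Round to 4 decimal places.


R_target = 0.9835
lambda = 0.0431
-ln(0.9835) = 0.0166
T = 0.0166 / 0.0431
T = 0.386

0.386


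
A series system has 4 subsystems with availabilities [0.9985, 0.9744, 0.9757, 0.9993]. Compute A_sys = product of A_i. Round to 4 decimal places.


Subsystems: [0.9985, 0.9744, 0.9757, 0.9993]
After subsystem 1 (A=0.9985): product = 0.9985
After subsystem 2 (A=0.9744): product = 0.9729
After subsystem 3 (A=0.9757): product = 0.9493
After subsystem 4 (A=0.9993): product = 0.9486
A_sys = 0.9486

0.9486


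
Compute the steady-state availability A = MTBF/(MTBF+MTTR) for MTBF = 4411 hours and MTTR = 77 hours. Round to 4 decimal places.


MTBF = 4411
MTTR = 77
MTBF + MTTR = 4488
A = 4411 / 4488
A = 0.9828

0.9828


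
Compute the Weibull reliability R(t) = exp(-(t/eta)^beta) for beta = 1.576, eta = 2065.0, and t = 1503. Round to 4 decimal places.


beta = 1.576, eta = 2065.0, t = 1503
t/eta = 1503 / 2065.0 = 0.7278
(t/eta)^beta = 0.7278^1.576 = 0.6061
R(t) = exp(-0.6061)
R(t) = 0.5455

0.5455


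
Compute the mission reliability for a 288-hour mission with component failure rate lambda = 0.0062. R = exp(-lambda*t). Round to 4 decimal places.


lambda = 0.0062
mission_time = 288
lambda * t = 0.0062 * 288 = 1.7856
R = exp(-1.7856)
R = 0.1677

0.1677


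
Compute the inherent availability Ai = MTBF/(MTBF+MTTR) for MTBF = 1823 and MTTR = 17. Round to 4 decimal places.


MTBF = 1823
MTTR = 17
MTBF + MTTR = 1840
Ai = 1823 / 1840
Ai = 0.9908

0.9908


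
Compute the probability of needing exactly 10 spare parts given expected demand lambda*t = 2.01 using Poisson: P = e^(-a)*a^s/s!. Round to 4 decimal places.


a = 2.01, s = 10
e^(-a) = e^(-2.01) = 0.134
a^s = 2.01^10 = 1076.3675
s! = 3628800
P = 0.134 * 1076.3675 / 3628800
P = 0.0

0.0


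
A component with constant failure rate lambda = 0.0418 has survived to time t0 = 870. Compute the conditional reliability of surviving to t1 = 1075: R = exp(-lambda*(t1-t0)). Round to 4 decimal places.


lambda = 0.0418
t0 = 870, t1 = 1075
t1 - t0 = 205
lambda * (t1-t0) = 0.0418 * 205 = 8.569
R = exp(-8.569)
R = 0.0002

0.0002


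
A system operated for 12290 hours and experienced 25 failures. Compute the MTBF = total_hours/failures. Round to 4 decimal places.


total_hours = 12290
failures = 25
MTBF = 12290 / 25
MTBF = 491.6

491.6


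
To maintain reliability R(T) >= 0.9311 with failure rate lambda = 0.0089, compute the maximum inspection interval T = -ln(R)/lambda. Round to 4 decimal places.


R_target = 0.9311
lambda = 0.0089
-ln(0.9311) = 0.0714
T = 0.0714 / 0.0089
T = 8.0212

8.0212


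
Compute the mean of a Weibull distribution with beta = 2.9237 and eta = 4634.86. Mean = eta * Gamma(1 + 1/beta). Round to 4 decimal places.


beta = 2.9237, eta = 4634.86
1/beta = 0.342
1 + 1/beta = 1.342
Gamma(1.342) = 0.892
Mean = 4634.86 * 0.892
Mean = 4134.2549

4134.2549


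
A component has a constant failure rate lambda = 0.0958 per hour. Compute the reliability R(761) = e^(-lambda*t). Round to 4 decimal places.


lambda = 0.0958
t = 761
lambda * t = 72.9038
R(t) = e^(-72.9038)
R(t) = 0.0

0.0


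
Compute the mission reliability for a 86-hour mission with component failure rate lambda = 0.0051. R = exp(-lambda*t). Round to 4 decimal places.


lambda = 0.0051
mission_time = 86
lambda * t = 0.0051 * 86 = 0.4386
R = exp(-0.4386)
R = 0.6449

0.6449


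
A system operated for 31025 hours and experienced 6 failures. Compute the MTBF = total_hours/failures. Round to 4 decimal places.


total_hours = 31025
failures = 6
MTBF = 31025 / 6
MTBF = 5170.8333

5170.8333


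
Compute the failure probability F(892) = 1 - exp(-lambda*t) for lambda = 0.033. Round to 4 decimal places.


lambda = 0.033, t = 892
lambda * t = 29.436
exp(-29.436) = 0.0
F(t) = 1 - 0.0
F(t) = 1.0

1.0


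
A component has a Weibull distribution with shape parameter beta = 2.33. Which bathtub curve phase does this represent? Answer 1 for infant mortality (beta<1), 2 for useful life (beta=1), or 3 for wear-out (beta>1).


beta = 2.33
Compare beta to 1:
beta < 1 => infant mortality (phase 1)
beta = 1 => useful life (phase 2)
beta > 1 => wear-out (phase 3)
Since beta = 2.33, this is wear-out (increasing failure rate)
Phase = 3

3


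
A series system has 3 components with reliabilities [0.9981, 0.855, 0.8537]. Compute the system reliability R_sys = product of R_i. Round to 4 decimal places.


Components: [0.9981, 0.855, 0.8537]
After component 1 (R=0.9981): product = 0.9981
After component 2 (R=0.855): product = 0.8534
After component 3 (R=0.8537): product = 0.7285
R_sys = 0.7285

0.7285


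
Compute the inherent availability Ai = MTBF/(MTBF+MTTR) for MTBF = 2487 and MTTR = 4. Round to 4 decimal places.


MTBF = 2487
MTTR = 4
MTBF + MTTR = 2491
Ai = 2487 / 2491
Ai = 0.9984

0.9984


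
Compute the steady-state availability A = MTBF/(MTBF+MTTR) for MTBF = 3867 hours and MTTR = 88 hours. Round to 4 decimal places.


MTBF = 3867
MTTR = 88
MTBF + MTTR = 3955
A = 3867 / 3955
A = 0.9777

0.9777


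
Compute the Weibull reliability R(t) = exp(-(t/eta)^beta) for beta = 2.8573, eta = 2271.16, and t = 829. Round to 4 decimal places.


beta = 2.8573, eta = 2271.16, t = 829
t/eta = 829 / 2271.16 = 0.365
(t/eta)^beta = 0.365^2.8573 = 0.0562
R(t) = exp(-0.0562)
R(t) = 0.9454

0.9454


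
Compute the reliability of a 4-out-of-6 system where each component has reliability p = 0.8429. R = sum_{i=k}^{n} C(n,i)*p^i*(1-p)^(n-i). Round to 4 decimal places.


k = 4, n = 6, p = 0.8429
i=4: C(6,4)=15 * 0.8429^4 * 0.1571^2 = 0.1869
i=5: C(6,5)=6 * 0.8429^5 * 0.1571^1 = 0.4011
i=6: C(6,6)=1 * 0.8429^6 * 0.1571^0 = 0.3586
R = sum of terms = 0.9466

0.9466


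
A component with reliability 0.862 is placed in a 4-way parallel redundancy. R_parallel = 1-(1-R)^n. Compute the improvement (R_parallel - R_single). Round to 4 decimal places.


R_single = 0.862, n = 4
1 - R_single = 0.138
(1 - R_single)^n = 0.138^4 = 0.0004
R_parallel = 1 - 0.0004 = 0.9996
Improvement = 0.9996 - 0.862
Improvement = 0.1376

0.1376


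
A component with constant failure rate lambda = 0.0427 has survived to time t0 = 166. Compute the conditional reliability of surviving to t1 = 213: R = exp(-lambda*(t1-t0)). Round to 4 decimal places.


lambda = 0.0427
t0 = 166, t1 = 213
t1 - t0 = 47
lambda * (t1-t0) = 0.0427 * 47 = 2.0069
R = exp(-2.0069)
R = 0.1344

0.1344
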